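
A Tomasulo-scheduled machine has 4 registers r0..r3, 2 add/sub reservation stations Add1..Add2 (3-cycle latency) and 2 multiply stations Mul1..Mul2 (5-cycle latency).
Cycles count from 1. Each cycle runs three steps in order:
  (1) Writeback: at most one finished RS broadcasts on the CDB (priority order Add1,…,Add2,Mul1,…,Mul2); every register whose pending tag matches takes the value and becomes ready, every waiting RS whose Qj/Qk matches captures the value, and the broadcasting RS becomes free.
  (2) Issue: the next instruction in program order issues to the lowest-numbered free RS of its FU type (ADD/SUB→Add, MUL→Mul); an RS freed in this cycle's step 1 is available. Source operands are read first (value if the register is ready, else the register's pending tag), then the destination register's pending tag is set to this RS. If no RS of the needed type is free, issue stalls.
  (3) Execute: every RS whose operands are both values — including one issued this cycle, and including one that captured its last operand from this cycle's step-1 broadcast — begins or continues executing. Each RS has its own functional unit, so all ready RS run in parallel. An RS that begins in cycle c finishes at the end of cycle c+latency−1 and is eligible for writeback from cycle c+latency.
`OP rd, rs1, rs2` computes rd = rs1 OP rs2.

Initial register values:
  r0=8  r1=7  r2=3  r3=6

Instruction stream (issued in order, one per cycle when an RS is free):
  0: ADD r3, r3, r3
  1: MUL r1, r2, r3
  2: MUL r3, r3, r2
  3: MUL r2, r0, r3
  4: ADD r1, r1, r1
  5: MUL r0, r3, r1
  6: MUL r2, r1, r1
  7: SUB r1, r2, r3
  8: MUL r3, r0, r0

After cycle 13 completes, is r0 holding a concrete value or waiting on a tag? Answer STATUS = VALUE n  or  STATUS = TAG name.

c1: issue ADD r3<-Add1 | r0:8,r1:7,r2:3,r3:Add1
c2: issue MUL r1<-Mul1 | r0:8,r1:Mul1,r2:3,r3:Add1
c3: issue MUL r3<-Mul2 | r0:8,r1:Mul1,r2:3,r3:Mul2
c4: CDB Add1=12; stall | r0:8,r1:Mul1,r2:3,r3:Mul2
c5: stall | r0:8,r1:Mul1,r2:3,r3:Mul2
c6: stall | r0:8,r1:Mul1,r2:3,r3:Mul2
c7: stall | r0:8,r1:Mul1,r2:3,r3:Mul2
c8: stall | r0:8,r1:Mul1,r2:3,r3:Mul2
c9: CDB Mul1=36; issue MUL r2<-Mul1 | r0:8,r1:36,r2:Mul1,r3:Mul2
c10: CDB Mul2=36; issue ADD r1<-Add1 | r0:8,r1:Add1,r2:Mul1,r3:36
c11: issue MUL r0<-Mul2 | r0:Mul2,r1:Add1,r2:Mul1,r3:36
c12: stall | r0:Mul2,r1:Add1,r2:Mul1,r3:36
c13: CDB Add1=72; stall | r0:Mul2,r1:72,r2:Mul1,r3:36

STATUS = TAG Mul2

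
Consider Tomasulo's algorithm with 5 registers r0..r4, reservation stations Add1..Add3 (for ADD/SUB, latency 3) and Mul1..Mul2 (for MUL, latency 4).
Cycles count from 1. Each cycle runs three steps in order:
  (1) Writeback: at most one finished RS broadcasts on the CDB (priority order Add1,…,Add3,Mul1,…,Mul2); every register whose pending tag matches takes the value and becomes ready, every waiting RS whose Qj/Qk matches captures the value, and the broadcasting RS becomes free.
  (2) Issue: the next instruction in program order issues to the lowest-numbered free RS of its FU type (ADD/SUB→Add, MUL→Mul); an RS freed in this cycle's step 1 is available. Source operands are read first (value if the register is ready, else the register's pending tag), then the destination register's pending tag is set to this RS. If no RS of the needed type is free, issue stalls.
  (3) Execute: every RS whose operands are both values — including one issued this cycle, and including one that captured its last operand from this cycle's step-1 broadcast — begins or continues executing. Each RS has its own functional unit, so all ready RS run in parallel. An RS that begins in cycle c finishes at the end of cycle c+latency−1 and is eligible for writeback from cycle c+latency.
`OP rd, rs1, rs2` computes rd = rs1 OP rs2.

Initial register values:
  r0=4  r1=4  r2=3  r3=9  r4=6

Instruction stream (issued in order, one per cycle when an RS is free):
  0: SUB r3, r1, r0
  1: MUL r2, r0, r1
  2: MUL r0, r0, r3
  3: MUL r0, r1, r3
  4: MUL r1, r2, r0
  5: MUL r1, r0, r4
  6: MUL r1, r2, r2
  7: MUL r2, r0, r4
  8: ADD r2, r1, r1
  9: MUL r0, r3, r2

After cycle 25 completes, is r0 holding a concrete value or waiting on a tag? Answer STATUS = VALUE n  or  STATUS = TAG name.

STATUS = VALUE 0

  c1: issue SUB r3<-Add1  regs: r0:4,r1:4,r2:3,r3:Add1,r4:6
  c2: issue MUL r2<-Mul1  regs: r0:4,r1:4,r2:Mul1,r3:Add1,r4:6
  c3: issue MUL r0<-Mul2  regs: r0:Mul2,r1:4,r2:Mul1,r3:Add1,r4:6
  c4: CDB Add1=0; stall  regs: r0:Mul2,r1:4,r2:Mul1,r3:0,r4:6
  c5: stall  regs: r0:Mul2,r1:4,r2:Mul1,r3:0,r4:6
  c6: CDB Mul1=16; issue MUL r0<-Mul1  regs: r0:Mul1,r1:4,r2:16,r3:0,r4:6
  c7: stall  regs: r0:Mul1,r1:4,r2:16,r3:0,r4:6
  c8: CDB Mul2=0; issue MUL r1<-Mul2  regs: r0:Mul1,r1:Mul2,r2:16,r3:0,r4:6
  c9: stall  regs: r0:Mul1,r1:Mul2,r2:16,r3:0,r4:6
  c10: CDB Mul1=0; issue MUL r1<-Mul1  regs: r0:0,r1:Mul1,r2:16,r3:0,r4:6
  c11: stall  regs: r0:0,r1:Mul1,r2:16,r3:0,r4:6
  c12: stall  regs: r0:0,r1:Mul1,r2:16,r3:0,r4:6
  c13: stall  regs: r0:0,r1:Mul1,r2:16,r3:0,r4:6
  c14: CDB Mul1=0; issue MUL r1<-Mul1  regs: r0:0,r1:Mul1,r2:16,r3:0,r4:6
  c15: CDB Mul2=0; issue MUL r2<-Mul2  regs: r0:0,r1:Mul1,r2:Mul2,r3:0,r4:6
  c16: issue ADD r2<-Add1  regs: r0:0,r1:Mul1,r2:Add1,r3:0,r4:6
  c17: stall  regs: r0:0,r1:Mul1,r2:Add1,r3:0,r4:6
  c18: CDB Mul1=256; issue MUL r0<-Mul1  regs: r0:Mul1,r1:256,r2:Add1,r3:0,r4:6
  c19: CDB Mul2=0  regs: r0:Mul1,r1:256,r2:Add1,r3:0,r4:6
  c20: -  regs: r0:Mul1,r1:256,r2:Add1,r3:0,r4:6
  c21: CDB Add1=512  regs: r0:Mul1,r1:256,r2:512,r3:0,r4:6
  c22: -  regs: r0:Mul1,r1:256,r2:512,r3:0,r4:6
  c23: -  regs: r0:Mul1,r1:256,r2:512,r3:0,r4:6
  c24: -  regs: r0:Mul1,r1:256,r2:512,r3:0,r4:6
  c25: CDB Mul1=0  regs: r0:0,r1:256,r2:512,r3:0,r4:6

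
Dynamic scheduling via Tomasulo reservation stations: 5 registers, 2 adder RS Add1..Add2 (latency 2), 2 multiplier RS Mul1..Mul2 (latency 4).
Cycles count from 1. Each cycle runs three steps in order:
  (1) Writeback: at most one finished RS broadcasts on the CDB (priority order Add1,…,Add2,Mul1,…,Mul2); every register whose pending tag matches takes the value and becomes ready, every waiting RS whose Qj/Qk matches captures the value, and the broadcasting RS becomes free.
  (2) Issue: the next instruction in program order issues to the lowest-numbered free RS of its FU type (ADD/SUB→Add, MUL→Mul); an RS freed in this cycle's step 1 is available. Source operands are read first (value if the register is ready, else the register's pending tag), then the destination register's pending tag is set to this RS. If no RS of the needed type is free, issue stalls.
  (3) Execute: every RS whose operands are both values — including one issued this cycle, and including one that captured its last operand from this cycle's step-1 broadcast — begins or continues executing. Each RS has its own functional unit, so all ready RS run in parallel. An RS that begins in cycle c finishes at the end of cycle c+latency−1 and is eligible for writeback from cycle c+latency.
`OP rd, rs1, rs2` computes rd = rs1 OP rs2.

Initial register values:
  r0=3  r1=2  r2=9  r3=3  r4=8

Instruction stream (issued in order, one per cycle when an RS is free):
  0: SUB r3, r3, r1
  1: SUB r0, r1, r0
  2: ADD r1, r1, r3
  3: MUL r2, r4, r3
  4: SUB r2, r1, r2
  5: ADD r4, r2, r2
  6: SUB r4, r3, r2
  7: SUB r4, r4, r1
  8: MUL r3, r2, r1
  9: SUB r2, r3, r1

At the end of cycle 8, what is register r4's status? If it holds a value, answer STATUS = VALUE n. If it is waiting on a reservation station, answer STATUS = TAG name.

STATUS = TAG Add2

cycle 1: issue SUB r3<-Add1 // r0:3,r1:2,r2:9,r3:Add1,r4:8
cycle 2: issue SUB r0<-Add2 // r0:Add2,r1:2,r2:9,r3:Add1,r4:8
cycle 3: CDB Add1=1; issue ADD r1<-Add1 // r0:Add2,r1:Add1,r2:9,r3:1,r4:8
cycle 4: CDB Add2=-1; issue MUL r2<-Mul1 // r0:-1,r1:Add1,r2:Mul1,r3:1,r4:8
cycle 5: CDB Add1=3; issue SUB r2<-Add1 // r0:-1,r1:3,r2:Add1,r3:1,r4:8
cycle 6: issue ADD r4<-Add2 // r0:-1,r1:3,r2:Add1,r3:1,r4:Add2
cycle 7: stall // r0:-1,r1:3,r2:Add1,r3:1,r4:Add2
cycle 8: CDB Mul1=8; stall // r0:-1,r1:3,r2:Add1,r3:1,r4:Add2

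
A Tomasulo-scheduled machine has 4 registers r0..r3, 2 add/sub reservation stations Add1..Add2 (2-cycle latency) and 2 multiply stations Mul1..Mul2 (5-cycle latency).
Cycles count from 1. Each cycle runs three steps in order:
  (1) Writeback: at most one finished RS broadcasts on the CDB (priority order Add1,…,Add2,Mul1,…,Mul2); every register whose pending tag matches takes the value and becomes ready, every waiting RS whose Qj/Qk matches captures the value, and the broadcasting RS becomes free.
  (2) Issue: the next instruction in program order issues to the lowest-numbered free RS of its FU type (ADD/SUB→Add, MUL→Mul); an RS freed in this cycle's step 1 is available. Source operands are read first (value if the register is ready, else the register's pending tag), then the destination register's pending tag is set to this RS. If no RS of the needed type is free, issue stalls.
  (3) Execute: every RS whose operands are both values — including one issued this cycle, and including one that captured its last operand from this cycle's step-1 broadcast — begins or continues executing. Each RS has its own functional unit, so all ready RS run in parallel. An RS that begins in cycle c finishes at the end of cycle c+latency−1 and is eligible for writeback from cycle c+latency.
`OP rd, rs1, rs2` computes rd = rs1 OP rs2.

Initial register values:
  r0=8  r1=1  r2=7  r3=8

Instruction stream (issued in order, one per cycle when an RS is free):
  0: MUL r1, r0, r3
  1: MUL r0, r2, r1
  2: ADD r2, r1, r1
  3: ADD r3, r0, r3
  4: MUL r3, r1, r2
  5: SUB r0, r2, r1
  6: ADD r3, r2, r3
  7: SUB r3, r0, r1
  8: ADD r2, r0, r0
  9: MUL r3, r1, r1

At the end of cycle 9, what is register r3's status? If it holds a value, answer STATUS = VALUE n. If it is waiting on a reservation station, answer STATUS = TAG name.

c1: issue MUL r1<-Mul1 | r0:8,r1:Mul1,r2:7,r3:8
c2: issue MUL r0<-Mul2 | r0:Mul2,r1:Mul1,r2:7,r3:8
c3: issue ADD r2<-Add1 | r0:Mul2,r1:Mul1,r2:Add1,r3:8
c4: issue ADD r3<-Add2 | r0:Mul2,r1:Mul1,r2:Add1,r3:Add2
c5: stall | r0:Mul2,r1:Mul1,r2:Add1,r3:Add2
c6: CDB Mul1=64; issue MUL r3<-Mul1 | r0:Mul2,r1:64,r2:Add1,r3:Mul1
c7: stall | r0:Mul2,r1:64,r2:Add1,r3:Mul1
c8: CDB Add1=128; issue SUB r0<-Add1 | r0:Add1,r1:64,r2:128,r3:Mul1
c9: stall | r0:Add1,r1:64,r2:128,r3:Mul1

STATUS = TAG Mul1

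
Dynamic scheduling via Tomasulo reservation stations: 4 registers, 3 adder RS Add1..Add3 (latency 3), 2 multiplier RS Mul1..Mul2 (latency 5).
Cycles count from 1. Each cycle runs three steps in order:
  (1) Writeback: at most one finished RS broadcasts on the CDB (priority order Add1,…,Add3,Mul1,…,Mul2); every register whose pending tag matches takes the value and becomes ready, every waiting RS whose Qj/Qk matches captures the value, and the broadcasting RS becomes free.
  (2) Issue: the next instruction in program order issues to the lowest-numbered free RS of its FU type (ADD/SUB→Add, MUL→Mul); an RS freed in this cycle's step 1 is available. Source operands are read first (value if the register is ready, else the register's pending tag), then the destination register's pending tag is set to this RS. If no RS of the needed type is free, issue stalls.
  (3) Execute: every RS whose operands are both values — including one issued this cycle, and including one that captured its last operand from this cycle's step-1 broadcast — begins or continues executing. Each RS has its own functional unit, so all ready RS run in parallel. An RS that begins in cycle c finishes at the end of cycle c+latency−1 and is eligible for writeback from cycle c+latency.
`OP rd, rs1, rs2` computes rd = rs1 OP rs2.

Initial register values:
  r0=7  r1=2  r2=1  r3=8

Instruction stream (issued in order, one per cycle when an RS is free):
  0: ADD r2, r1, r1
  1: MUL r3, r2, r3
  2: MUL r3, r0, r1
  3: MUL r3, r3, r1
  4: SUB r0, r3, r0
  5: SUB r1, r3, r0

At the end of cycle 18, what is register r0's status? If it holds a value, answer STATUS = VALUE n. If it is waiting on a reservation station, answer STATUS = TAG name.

cycle 1: issue ADD r2<-Add1 // r0:7,r1:2,r2:Add1,r3:8
cycle 2: issue MUL r3<-Mul1 // r0:7,r1:2,r2:Add1,r3:Mul1
cycle 3: issue MUL r3<-Mul2 // r0:7,r1:2,r2:Add1,r3:Mul2
cycle 4: CDB Add1=4; stall // r0:7,r1:2,r2:4,r3:Mul2
cycle 5: stall // r0:7,r1:2,r2:4,r3:Mul2
cycle 6: stall // r0:7,r1:2,r2:4,r3:Mul2
cycle 7: stall // r0:7,r1:2,r2:4,r3:Mul2
cycle 8: CDB Mul2=14; issue MUL r3<-Mul2 // r0:7,r1:2,r2:4,r3:Mul2
cycle 9: CDB Mul1=32; issue SUB r0<-Add1 // r0:Add1,r1:2,r2:4,r3:Mul2
cycle 10: issue SUB r1<-Add2 // r0:Add1,r1:Add2,r2:4,r3:Mul2
cycle 11: - // r0:Add1,r1:Add2,r2:4,r3:Mul2
cycle 12: - // r0:Add1,r1:Add2,r2:4,r3:Mul2
cycle 13: CDB Mul2=28 // r0:Add1,r1:Add2,r2:4,r3:28
cycle 14: - // r0:Add1,r1:Add2,r2:4,r3:28
cycle 15: - // r0:Add1,r1:Add2,r2:4,r3:28
cycle 16: CDB Add1=21 // r0:21,r1:Add2,r2:4,r3:28
cycle 17: - // r0:21,r1:Add2,r2:4,r3:28
cycle 18: - // r0:21,r1:Add2,r2:4,r3:28

STATUS = VALUE 21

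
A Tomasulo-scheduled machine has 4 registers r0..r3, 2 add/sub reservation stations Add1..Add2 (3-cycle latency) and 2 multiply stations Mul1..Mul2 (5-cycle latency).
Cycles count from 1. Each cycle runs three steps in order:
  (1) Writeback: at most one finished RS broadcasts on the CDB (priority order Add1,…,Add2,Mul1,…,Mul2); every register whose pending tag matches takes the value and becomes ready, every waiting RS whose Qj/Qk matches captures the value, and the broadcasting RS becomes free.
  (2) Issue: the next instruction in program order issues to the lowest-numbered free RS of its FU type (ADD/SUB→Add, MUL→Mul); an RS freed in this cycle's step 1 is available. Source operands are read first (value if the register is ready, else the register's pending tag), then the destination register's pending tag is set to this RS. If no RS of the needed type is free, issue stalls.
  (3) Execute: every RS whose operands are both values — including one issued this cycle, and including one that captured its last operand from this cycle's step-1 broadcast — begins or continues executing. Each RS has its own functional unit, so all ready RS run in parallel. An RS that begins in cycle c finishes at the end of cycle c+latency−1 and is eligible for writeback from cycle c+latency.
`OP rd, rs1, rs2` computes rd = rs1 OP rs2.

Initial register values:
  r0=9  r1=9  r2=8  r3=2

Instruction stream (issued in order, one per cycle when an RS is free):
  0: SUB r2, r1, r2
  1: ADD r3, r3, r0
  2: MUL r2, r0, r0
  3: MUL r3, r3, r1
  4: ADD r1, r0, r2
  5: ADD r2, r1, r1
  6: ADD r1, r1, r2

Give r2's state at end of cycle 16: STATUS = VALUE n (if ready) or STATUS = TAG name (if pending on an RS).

STATUS = VALUE 180

cycle 1: issue SUB r2<-Add1 // r0:9,r1:9,r2:Add1,r3:2
cycle 2: issue ADD r3<-Add2 // r0:9,r1:9,r2:Add1,r3:Add2
cycle 3: issue MUL r2<-Mul1 // r0:9,r1:9,r2:Mul1,r3:Add2
cycle 4: CDB Add1=1; issue MUL r3<-Mul2 // r0:9,r1:9,r2:Mul1,r3:Mul2
cycle 5: CDB Add2=11; issue ADD r1<-Add1 // r0:9,r1:Add1,r2:Mul1,r3:Mul2
cycle 6: issue ADD r2<-Add2 // r0:9,r1:Add1,r2:Add2,r3:Mul2
cycle 7: stall // r0:9,r1:Add1,r2:Add2,r3:Mul2
cycle 8: CDB Mul1=81; stall // r0:9,r1:Add1,r2:Add2,r3:Mul2
cycle 9: stall // r0:9,r1:Add1,r2:Add2,r3:Mul2
cycle 10: CDB Mul2=99; stall // r0:9,r1:Add1,r2:Add2,r3:99
cycle 11: CDB Add1=90; issue ADD r1<-Add1 // r0:9,r1:Add1,r2:Add2,r3:99
cycle 12: - // r0:9,r1:Add1,r2:Add2,r3:99
cycle 13: - // r0:9,r1:Add1,r2:Add2,r3:99
cycle 14: CDB Add2=180 // r0:9,r1:Add1,r2:180,r3:99
cycle 15: - // r0:9,r1:Add1,r2:180,r3:99
cycle 16: - // r0:9,r1:Add1,r2:180,r3:99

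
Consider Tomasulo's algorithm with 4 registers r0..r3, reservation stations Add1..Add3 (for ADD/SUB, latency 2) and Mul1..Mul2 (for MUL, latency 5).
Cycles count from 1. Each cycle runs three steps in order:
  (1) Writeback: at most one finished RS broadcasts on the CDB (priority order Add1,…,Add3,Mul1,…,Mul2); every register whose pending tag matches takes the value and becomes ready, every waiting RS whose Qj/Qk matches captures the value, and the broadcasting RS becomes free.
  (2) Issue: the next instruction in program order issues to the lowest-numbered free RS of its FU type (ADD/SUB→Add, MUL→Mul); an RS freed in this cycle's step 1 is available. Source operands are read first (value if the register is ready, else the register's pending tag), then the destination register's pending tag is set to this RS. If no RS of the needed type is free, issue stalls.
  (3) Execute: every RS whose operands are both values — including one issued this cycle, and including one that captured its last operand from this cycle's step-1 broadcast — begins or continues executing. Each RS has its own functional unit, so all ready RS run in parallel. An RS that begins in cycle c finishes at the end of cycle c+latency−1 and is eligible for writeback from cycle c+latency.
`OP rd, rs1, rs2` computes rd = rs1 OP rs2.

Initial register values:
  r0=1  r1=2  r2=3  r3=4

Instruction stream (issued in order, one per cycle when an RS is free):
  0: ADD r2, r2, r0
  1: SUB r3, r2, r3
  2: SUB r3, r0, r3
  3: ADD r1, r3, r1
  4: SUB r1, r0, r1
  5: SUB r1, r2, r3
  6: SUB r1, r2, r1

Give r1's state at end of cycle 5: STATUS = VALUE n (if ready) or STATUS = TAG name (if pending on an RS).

c1: issue ADD r2<-Add1 | r0:1,r1:2,r2:Add1,r3:4
c2: issue SUB r3<-Add2 | r0:1,r1:2,r2:Add1,r3:Add2
c3: CDB Add1=4; issue SUB r3<-Add1 | r0:1,r1:2,r2:4,r3:Add1
c4: issue ADD r1<-Add3 | r0:1,r1:Add3,r2:4,r3:Add1
c5: CDB Add2=0; issue SUB r1<-Add2 | r0:1,r1:Add2,r2:4,r3:Add1

STATUS = TAG Add2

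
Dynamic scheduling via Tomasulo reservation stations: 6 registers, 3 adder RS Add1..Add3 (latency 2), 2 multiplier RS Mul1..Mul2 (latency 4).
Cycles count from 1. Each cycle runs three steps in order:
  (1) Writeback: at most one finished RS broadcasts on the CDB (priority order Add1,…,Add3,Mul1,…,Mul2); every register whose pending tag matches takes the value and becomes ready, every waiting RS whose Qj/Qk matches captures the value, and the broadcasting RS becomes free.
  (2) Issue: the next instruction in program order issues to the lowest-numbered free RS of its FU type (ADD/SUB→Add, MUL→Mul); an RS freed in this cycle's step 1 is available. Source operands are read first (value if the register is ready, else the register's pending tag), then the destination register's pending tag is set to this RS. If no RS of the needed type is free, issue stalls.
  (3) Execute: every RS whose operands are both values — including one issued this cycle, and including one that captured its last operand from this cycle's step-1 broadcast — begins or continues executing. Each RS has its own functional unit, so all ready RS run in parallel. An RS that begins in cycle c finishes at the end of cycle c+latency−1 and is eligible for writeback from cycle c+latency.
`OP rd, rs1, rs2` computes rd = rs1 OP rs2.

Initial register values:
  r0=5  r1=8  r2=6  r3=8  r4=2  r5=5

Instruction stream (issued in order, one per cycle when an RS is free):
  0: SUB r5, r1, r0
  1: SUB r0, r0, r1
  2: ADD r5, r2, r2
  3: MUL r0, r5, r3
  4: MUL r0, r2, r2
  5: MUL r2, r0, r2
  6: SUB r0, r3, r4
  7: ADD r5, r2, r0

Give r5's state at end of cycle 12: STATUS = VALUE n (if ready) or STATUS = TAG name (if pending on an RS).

STATUS = TAG Add2

c1: issue SUB r5<-Add1 | r0:5,r1:8,r2:6,r3:8,r4:2,r5:Add1
c2: issue SUB r0<-Add2 | r0:Add2,r1:8,r2:6,r3:8,r4:2,r5:Add1
c3: CDB Add1=3; issue ADD r5<-Add1 | r0:Add2,r1:8,r2:6,r3:8,r4:2,r5:Add1
c4: CDB Add2=-3; issue MUL r0<-Mul1 | r0:Mul1,r1:8,r2:6,r3:8,r4:2,r5:Add1
c5: CDB Add1=12; issue MUL r0<-Mul2 | r0:Mul2,r1:8,r2:6,r3:8,r4:2,r5:12
c6: stall | r0:Mul2,r1:8,r2:6,r3:8,r4:2,r5:12
c7: stall | r0:Mul2,r1:8,r2:6,r3:8,r4:2,r5:12
c8: stall | r0:Mul2,r1:8,r2:6,r3:8,r4:2,r5:12
c9: CDB Mul1=96; issue MUL r2<-Mul1 | r0:Mul2,r1:8,r2:Mul1,r3:8,r4:2,r5:12
c10: CDB Mul2=36; issue SUB r0<-Add1 | r0:Add1,r1:8,r2:Mul1,r3:8,r4:2,r5:12
c11: issue ADD r5<-Add2 | r0:Add1,r1:8,r2:Mul1,r3:8,r4:2,r5:Add2
c12: CDB Add1=6 | r0:6,r1:8,r2:Mul1,r3:8,r4:2,r5:Add2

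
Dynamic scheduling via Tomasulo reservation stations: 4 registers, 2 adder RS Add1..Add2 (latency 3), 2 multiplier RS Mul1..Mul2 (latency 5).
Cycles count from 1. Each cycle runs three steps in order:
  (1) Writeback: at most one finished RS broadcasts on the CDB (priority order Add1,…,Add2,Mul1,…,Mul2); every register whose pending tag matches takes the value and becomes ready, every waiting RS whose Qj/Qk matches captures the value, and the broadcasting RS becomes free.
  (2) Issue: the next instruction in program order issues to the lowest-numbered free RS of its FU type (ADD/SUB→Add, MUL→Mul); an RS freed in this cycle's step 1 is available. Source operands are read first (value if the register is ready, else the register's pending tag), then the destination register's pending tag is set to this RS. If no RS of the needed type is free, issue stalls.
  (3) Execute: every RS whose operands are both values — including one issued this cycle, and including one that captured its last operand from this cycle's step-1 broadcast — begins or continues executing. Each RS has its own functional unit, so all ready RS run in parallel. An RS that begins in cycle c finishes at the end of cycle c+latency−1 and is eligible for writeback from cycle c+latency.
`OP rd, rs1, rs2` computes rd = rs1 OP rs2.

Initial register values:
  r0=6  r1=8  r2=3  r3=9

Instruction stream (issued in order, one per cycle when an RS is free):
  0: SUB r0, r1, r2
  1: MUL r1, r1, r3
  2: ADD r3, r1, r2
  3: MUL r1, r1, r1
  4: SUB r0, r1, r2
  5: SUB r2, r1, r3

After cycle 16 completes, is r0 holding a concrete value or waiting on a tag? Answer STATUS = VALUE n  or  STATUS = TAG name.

c1: issue SUB r0<-Add1 | r0:Add1,r1:8,r2:3,r3:9
c2: issue MUL r1<-Mul1 | r0:Add1,r1:Mul1,r2:3,r3:9
c3: issue ADD r3<-Add2 | r0:Add1,r1:Mul1,r2:3,r3:Add2
c4: CDB Add1=5; issue MUL r1<-Mul2 | r0:5,r1:Mul2,r2:3,r3:Add2
c5: issue SUB r0<-Add1 | r0:Add1,r1:Mul2,r2:3,r3:Add2
c6: stall | r0:Add1,r1:Mul2,r2:3,r3:Add2
c7: CDB Mul1=72; stall | r0:Add1,r1:Mul2,r2:3,r3:Add2
c8: stall | r0:Add1,r1:Mul2,r2:3,r3:Add2
c9: stall | r0:Add1,r1:Mul2,r2:3,r3:Add2
c10: CDB Add2=75; issue SUB r2<-Add2 | r0:Add1,r1:Mul2,r2:Add2,r3:75
c11: - | r0:Add1,r1:Mul2,r2:Add2,r3:75
c12: CDB Mul2=5184 | r0:Add1,r1:5184,r2:Add2,r3:75
c13: - | r0:Add1,r1:5184,r2:Add2,r3:75
c14: - | r0:Add1,r1:5184,r2:Add2,r3:75
c15: CDB Add1=5181 | r0:5181,r1:5184,r2:Add2,r3:75
c16: CDB Add2=5109 | r0:5181,r1:5184,r2:5109,r3:75

STATUS = VALUE 5181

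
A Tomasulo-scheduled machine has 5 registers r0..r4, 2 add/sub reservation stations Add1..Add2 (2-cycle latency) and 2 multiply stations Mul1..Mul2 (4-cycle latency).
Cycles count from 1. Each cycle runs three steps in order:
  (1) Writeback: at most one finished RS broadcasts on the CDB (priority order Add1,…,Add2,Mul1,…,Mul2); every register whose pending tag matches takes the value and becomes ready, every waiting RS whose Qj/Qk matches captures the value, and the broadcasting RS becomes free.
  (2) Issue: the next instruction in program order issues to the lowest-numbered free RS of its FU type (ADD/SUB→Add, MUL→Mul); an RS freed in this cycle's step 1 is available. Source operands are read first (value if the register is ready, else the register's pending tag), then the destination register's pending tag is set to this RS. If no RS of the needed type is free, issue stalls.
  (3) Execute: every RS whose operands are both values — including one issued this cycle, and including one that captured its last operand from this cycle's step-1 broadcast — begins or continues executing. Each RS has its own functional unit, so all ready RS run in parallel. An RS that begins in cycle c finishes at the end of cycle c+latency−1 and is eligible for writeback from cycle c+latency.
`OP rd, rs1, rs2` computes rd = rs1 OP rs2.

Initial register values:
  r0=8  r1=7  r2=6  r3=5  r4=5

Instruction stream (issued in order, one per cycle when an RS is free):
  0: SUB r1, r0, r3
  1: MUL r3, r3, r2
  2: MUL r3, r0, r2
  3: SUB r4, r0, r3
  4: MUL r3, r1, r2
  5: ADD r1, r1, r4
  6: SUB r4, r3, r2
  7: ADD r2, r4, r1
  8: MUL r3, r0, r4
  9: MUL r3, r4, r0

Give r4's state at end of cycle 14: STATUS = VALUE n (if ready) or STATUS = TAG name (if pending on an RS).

cycle 1: issue SUB r1<-Add1 // r0:8,r1:Add1,r2:6,r3:5,r4:5
cycle 2: issue MUL r3<-Mul1 // r0:8,r1:Add1,r2:6,r3:Mul1,r4:5
cycle 3: CDB Add1=3; issue MUL r3<-Mul2 // r0:8,r1:3,r2:6,r3:Mul2,r4:5
cycle 4: issue SUB r4<-Add1 // r0:8,r1:3,r2:6,r3:Mul2,r4:Add1
cycle 5: stall // r0:8,r1:3,r2:6,r3:Mul2,r4:Add1
cycle 6: CDB Mul1=30; issue MUL r3<-Mul1 // r0:8,r1:3,r2:6,r3:Mul1,r4:Add1
cycle 7: CDB Mul2=48; issue ADD r1<-Add2 // r0:8,r1:Add2,r2:6,r3:Mul1,r4:Add1
cycle 8: stall // r0:8,r1:Add2,r2:6,r3:Mul1,r4:Add1
cycle 9: CDB Add1=-40; issue SUB r4<-Add1 // r0:8,r1:Add2,r2:6,r3:Mul1,r4:Add1
cycle 10: CDB Mul1=18; stall // r0:8,r1:Add2,r2:6,r3:18,r4:Add1
cycle 11: CDB Add2=-37; issue ADD r2<-Add2 // r0:8,r1:-37,r2:Add2,r3:18,r4:Add1
cycle 12: CDB Add1=12; issue MUL r3<-Mul1 // r0:8,r1:-37,r2:Add2,r3:Mul1,r4:12
cycle 13: issue MUL r3<-Mul2 // r0:8,r1:-37,r2:Add2,r3:Mul2,r4:12
cycle 14: CDB Add2=-25 // r0:8,r1:-37,r2:-25,r3:Mul2,r4:12

STATUS = VALUE 12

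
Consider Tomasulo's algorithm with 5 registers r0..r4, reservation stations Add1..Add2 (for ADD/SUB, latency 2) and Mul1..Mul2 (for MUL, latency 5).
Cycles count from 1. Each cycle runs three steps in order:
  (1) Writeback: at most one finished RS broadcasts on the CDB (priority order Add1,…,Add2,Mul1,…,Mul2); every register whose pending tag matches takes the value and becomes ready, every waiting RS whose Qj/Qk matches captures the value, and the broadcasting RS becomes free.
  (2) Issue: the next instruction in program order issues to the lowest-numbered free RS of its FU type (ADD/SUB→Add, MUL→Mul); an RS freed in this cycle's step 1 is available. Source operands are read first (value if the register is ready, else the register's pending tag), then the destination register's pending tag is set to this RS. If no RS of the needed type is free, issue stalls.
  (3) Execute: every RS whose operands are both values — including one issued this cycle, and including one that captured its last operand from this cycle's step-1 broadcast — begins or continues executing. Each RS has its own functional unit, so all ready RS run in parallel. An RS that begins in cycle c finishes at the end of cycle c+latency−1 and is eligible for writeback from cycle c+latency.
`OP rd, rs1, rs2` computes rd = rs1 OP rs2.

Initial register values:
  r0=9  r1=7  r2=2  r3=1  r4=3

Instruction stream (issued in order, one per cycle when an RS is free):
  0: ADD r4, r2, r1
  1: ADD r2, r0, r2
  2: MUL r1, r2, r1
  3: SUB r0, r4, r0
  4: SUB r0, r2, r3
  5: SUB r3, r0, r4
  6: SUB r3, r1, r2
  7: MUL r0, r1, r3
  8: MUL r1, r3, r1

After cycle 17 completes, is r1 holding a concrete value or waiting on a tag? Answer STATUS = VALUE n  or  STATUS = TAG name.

c1: issue ADD r4<-Add1 | r0:9,r1:7,r2:2,r3:1,r4:Add1
c2: issue ADD r2<-Add2 | r0:9,r1:7,r2:Add2,r3:1,r4:Add1
c3: CDB Add1=9; issue MUL r1<-Mul1 | r0:9,r1:Mul1,r2:Add2,r3:1,r4:9
c4: CDB Add2=11; issue SUB r0<-Add1 | r0:Add1,r1:Mul1,r2:11,r3:1,r4:9
c5: issue SUB r0<-Add2 | r0:Add2,r1:Mul1,r2:11,r3:1,r4:9
c6: CDB Add1=0; issue SUB r3<-Add1 | r0:Add2,r1:Mul1,r2:11,r3:Add1,r4:9
c7: CDB Add2=10; issue SUB r3<-Add2 | r0:10,r1:Mul1,r2:11,r3:Add2,r4:9
c8: issue MUL r0<-Mul2 | r0:Mul2,r1:Mul1,r2:11,r3:Add2,r4:9
c9: CDB Add1=1; stall | r0:Mul2,r1:Mul1,r2:11,r3:Add2,r4:9
c10: CDB Mul1=77; issue MUL r1<-Mul1 | r0:Mul2,r1:Mul1,r2:11,r3:Add2,r4:9
c11: - | r0:Mul2,r1:Mul1,r2:11,r3:Add2,r4:9
c12: CDB Add2=66 | r0:Mul2,r1:Mul1,r2:11,r3:66,r4:9
c13: - | r0:Mul2,r1:Mul1,r2:11,r3:66,r4:9
c14: - | r0:Mul2,r1:Mul1,r2:11,r3:66,r4:9
c15: - | r0:Mul2,r1:Mul1,r2:11,r3:66,r4:9
c16: - | r0:Mul2,r1:Mul1,r2:11,r3:66,r4:9
c17: CDB Mul1=5082 | r0:Mul2,r1:5082,r2:11,r3:66,r4:9

STATUS = VALUE 5082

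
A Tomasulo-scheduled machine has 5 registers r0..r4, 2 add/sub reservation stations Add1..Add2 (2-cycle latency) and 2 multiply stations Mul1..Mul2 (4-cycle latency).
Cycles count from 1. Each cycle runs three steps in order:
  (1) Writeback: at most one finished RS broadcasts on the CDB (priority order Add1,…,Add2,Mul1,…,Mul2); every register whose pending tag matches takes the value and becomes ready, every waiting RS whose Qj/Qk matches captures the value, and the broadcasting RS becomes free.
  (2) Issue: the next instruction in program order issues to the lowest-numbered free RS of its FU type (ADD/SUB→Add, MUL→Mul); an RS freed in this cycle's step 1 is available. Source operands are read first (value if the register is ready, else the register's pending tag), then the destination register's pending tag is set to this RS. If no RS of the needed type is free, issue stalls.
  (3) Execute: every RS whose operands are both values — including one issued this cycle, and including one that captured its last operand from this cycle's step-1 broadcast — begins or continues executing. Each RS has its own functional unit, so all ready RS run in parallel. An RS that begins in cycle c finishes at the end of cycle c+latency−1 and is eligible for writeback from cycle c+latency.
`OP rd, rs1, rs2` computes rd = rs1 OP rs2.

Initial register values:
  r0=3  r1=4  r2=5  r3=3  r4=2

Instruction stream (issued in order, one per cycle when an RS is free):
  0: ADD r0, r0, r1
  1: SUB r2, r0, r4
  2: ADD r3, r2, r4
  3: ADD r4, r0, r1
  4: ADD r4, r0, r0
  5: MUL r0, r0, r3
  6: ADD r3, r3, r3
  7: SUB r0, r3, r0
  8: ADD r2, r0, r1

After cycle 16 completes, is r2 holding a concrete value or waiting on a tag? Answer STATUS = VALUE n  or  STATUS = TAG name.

c1: issue ADD r0<-Add1 | r0:Add1,r1:4,r2:5,r3:3,r4:2
c2: issue SUB r2<-Add2 | r0:Add1,r1:4,r2:Add2,r3:3,r4:2
c3: CDB Add1=7; issue ADD r3<-Add1 | r0:7,r1:4,r2:Add2,r3:Add1,r4:2
c4: stall | r0:7,r1:4,r2:Add2,r3:Add1,r4:2
c5: CDB Add2=5; issue ADD r4<-Add2 | r0:7,r1:4,r2:5,r3:Add1,r4:Add2
c6: stall | r0:7,r1:4,r2:5,r3:Add1,r4:Add2
c7: CDB Add1=7; issue ADD r4<-Add1 | r0:7,r1:4,r2:5,r3:7,r4:Add1
c8: CDB Add2=11; issue MUL r0<-Mul1 | r0:Mul1,r1:4,r2:5,r3:7,r4:Add1
c9: CDB Add1=14; issue ADD r3<-Add1 | r0:Mul1,r1:4,r2:5,r3:Add1,r4:14
c10: issue SUB r0<-Add2 | r0:Add2,r1:4,r2:5,r3:Add1,r4:14
c11: CDB Add1=14; issue ADD r2<-Add1 | r0:Add2,r1:4,r2:Add1,r3:14,r4:14
c12: CDB Mul1=49 | r0:Add2,r1:4,r2:Add1,r3:14,r4:14
c13: - | r0:Add2,r1:4,r2:Add1,r3:14,r4:14
c14: CDB Add2=-35 | r0:-35,r1:4,r2:Add1,r3:14,r4:14
c15: - | r0:-35,r1:4,r2:Add1,r3:14,r4:14
c16: CDB Add1=-31 | r0:-35,r1:4,r2:-31,r3:14,r4:14

STATUS = VALUE -31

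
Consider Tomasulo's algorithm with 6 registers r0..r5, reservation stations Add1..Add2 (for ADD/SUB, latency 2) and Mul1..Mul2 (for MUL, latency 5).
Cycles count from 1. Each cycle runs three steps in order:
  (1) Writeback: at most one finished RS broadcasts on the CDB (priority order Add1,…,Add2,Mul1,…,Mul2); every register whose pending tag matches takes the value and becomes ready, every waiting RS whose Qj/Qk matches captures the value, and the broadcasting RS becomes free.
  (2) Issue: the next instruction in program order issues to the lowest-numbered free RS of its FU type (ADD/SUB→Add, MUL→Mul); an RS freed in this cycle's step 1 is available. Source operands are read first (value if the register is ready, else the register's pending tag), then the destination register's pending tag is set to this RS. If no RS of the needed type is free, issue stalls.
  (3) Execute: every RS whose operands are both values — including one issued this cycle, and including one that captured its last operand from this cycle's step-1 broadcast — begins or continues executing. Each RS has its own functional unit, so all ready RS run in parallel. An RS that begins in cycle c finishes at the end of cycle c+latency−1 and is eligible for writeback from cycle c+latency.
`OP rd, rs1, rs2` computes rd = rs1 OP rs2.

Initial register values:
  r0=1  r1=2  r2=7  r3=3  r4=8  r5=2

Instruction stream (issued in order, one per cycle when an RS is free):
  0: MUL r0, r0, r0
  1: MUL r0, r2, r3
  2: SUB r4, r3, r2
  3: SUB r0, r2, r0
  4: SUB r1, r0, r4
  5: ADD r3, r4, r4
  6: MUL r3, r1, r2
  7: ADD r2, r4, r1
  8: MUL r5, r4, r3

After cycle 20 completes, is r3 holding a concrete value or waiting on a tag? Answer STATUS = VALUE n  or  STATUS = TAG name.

STATUS = VALUE -70

  c1: issue MUL r0<-Mul1  regs: r0:Mul1,r1:2,r2:7,r3:3,r4:8,r5:2
  c2: issue MUL r0<-Mul2  regs: r0:Mul2,r1:2,r2:7,r3:3,r4:8,r5:2
  c3: issue SUB r4<-Add1  regs: r0:Mul2,r1:2,r2:7,r3:3,r4:Add1,r5:2
  c4: issue SUB r0<-Add2  regs: r0:Add2,r1:2,r2:7,r3:3,r4:Add1,r5:2
  c5: CDB Add1=-4; issue SUB r1<-Add1  regs: r0:Add2,r1:Add1,r2:7,r3:3,r4:-4,r5:2
  c6: CDB Mul1=1; stall  regs: r0:Add2,r1:Add1,r2:7,r3:3,r4:-4,r5:2
  c7: CDB Mul2=21; stall  regs: r0:Add2,r1:Add1,r2:7,r3:3,r4:-4,r5:2
  c8: stall  regs: r0:Add2,r1:Add1,r2:7,r3:3,r4:-4,r5:2
  c9: CDB Add2=-14; issue ADD r3<-Add2  regs: r0:-14,r1:Add1,r2:7,r3:Add2,r4:-4,r5:2
  c10: issue MUL r3<-Mul1  regs: r0:-14,r1:Add1,r2:7,r3:Mul1,r4:-4,r5:2
  c11: CDB Add1=-10; issue ADD r2<-Add1  regs: r0:-14,r1:-10,r2:Add1,r3:Mul1,r4:-4,r5:2
  c12: CDB Add2=-8; issue MUL r5<-Mul2  regs: r0:-14,r1:-10,r2:Add1,r3:Mul1,r4:-4,r5:Mul2
  c13: CDB Add1=-14  regs: r0:-14,r1:-10,r2:-14,r3:Mul1,r4:-4,r5:Mul2
  c14: -  regs: r0:-14,r1:-10,r2:-14,r3:Mul1,r4:-4,r5:Mul2
  c15: -  regs: r0:-14,r1:-10,r2:-14,r3:Mul1,r4:-4,r5:Mul2
  c16: CDB Mul1=-70  regs: r0:-14,r1:-10,r2:-14,r3:-70,r4:-4,r5:Mul2
  c17: -  regs: r0:-14,r1:-10,r2:-14,r3:-70,r4:-4,r5:Mul2
  c18: -  regs: r0:-14,r1:-10,r2:-14,r3:-70,r4:-4,r5:Mul2
  c19: -  regs: r0:-14,r1:-10,r2:-14,r3:-70,r4:-4,r5:Mul2
  c20: -  regs: r0:-14,r1:-10,r2:-14,r3:-70,r4:-4,r5:Mul2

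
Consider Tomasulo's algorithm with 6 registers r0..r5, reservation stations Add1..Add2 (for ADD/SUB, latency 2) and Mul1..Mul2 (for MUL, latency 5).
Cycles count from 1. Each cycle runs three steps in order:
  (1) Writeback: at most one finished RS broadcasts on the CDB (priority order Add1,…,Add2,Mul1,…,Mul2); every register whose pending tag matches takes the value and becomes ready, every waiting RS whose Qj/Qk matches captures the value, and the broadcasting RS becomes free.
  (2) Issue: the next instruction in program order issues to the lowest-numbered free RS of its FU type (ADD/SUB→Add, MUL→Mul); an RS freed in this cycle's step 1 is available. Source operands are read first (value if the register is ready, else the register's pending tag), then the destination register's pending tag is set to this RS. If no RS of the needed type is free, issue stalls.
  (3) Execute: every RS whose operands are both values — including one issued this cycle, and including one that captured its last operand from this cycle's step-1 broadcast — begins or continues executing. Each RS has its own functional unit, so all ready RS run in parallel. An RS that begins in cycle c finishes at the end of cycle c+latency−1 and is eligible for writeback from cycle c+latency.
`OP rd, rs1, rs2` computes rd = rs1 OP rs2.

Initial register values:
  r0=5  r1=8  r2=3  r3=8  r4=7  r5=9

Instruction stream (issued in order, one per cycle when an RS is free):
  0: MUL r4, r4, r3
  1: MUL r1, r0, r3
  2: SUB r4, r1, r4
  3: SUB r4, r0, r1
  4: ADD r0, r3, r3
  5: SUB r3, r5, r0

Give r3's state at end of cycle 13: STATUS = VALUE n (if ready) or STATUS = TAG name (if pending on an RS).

cycle 1: issue MUL r4<-Mul1 // r0:5,r1:8,r2:3,r3:8,r4:Mul1,r5:9
cycle 2: issue MUL r1<-Mul2 // r0:5,r1:Mul2,r2:3,r3:8,r4:Mul1,r5:9
cycle 3: issue SUB r4<-Add1 // r0:5,r1:Mul2,r2:3,r3:8,r4:Add1,r5:9
cycle 4: issue SUB r4<-Add2 // r0:5,r1:Mul2,r2:3,r3:8,r4:Add2,r5:9
cycle 5: stall // r0:5,r1:Mul2,r2:3,r3:8,r4:Add2,r5:9
cycle 6: CDB Mul1=56; stall // r0:5,r1:Mul2,r2:3,r3:8,r4:Add2,r5:9
cycle 7: CDB Mul2=40; stall // r0:5,r1:40,r2:3,r3:8,r4:Add2,r5:9
cycle 8: stall // r0:5,r1:40,r2:3,r3:8,r4:Add2,r5:9
cycle 9: CDB Add1=-16; issue ADD r0<-Add1 // r0:Add1,r1:40,r2:3,r3:8,r4:Add2,r5:9
cycle 10: CDB Add2=-35; issue SUB r3<-Add2 // r0:Add1,r1:40,r2:3,r3:Add2,r4:-35,r5:9
cycle 11: CDB Add1=16 // r0:16,r1:40,r2:3,r3:Add2,r4:-35,r5:9
cycle 12: - // r0:16,r1:40,r2:3,r3:Add2,r4:-35,r5:9
cycle 13: CDB Add2=-7 // r0:16,r1:40,r2:3,r3:-7,r4:-35,r5:9

STATUS = VALUE -7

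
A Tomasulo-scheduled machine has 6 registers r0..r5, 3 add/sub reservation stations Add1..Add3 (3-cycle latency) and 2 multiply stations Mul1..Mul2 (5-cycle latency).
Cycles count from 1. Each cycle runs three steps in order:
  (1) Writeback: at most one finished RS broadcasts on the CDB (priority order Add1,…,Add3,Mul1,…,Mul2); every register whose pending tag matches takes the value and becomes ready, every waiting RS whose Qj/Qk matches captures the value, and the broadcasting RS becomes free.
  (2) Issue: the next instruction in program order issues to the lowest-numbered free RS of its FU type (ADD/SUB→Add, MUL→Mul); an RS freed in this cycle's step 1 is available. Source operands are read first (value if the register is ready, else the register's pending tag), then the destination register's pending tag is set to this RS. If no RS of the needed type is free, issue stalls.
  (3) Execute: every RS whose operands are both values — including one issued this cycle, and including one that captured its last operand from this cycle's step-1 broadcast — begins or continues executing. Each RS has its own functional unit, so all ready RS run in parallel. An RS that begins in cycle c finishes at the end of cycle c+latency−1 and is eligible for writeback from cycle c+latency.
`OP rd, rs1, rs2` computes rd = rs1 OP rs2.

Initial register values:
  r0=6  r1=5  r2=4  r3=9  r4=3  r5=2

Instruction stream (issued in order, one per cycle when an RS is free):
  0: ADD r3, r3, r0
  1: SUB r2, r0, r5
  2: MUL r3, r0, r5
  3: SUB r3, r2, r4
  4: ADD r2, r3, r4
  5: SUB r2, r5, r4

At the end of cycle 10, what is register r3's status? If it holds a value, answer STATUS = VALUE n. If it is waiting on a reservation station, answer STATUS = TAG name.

STATUS = VALUE 1

  c1: issue ADD r3<-Add1  regs: r0:6,r1:5,r2:4,r3:Add1,r4:3,r5:2
  c2: issue SUB r2<-Add2  regs: r0:6,r1:5,r2:Add2,r3:Add1,r4:3,r5:2
  c3: issue MUL r3<-Mul1  regs: r0:6,r1:5,r2:Add2,r3:Mul1,r4:3,r5:2
  c4: CDB Add1=15; issue SUB r3<-Add1  regs: r0:6,r1:5,r2:Add2,r3:Add1,r4:3,r5:2
  c5: CDB Add2=4; issue ADD r2<-Add2  regs: r0:6,r1:5,r2:Add2,r3:Add1,r4:3,r5:2
  c6: issue SUB r2<-Add3  regs: r0:6,r1:5,r2:Add3,r3:Add1,r4:3,r5:2
  c7: -  regs: r0:6,r1:5,r2:Add3,r3:Add1,r4:3,r5:2
  c8: CDB Add1=1  regs: r0:6,r1:5,r2:Add3,r3:1,r4:3,r5:2
  c9: CDB Add3=-1  regs: r0:6,r1:5,r2:-1,r3:1,r4:3,r5:2
  c10: CDB Mul1=12  regs: r0:6,r1:5,r2:-1,r3:1,r4:3,r5:2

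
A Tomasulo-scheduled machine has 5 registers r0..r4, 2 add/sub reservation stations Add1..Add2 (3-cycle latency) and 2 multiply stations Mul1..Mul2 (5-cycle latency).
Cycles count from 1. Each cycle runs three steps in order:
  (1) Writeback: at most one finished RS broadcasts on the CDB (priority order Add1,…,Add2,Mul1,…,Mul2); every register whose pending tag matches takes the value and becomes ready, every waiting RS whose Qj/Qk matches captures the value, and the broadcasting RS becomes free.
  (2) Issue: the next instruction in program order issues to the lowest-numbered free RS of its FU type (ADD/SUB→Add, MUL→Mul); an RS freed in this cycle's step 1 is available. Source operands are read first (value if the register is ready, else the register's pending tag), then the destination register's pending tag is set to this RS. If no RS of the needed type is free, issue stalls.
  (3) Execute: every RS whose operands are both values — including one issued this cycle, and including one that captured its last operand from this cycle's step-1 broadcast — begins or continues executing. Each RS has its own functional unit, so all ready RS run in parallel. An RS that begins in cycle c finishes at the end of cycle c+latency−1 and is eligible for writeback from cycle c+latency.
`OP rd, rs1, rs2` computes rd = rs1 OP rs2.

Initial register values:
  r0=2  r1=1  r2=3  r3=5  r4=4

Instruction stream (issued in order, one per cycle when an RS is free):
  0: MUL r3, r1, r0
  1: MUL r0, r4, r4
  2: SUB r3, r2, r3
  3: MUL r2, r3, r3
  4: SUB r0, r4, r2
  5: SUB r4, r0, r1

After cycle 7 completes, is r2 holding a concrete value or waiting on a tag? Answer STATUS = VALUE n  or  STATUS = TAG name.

STATUS = TAG Mul1

  c1: issue MUL r3<-Mul1  regs: r0:2,r1:1,r2:3,r3:Mul1,r4:4
  c2: issue MUL r0<-Mul2  regs: r0:Mul2,r1:1,r2:3,r3:Mul1,r4:4
  c3: issue SUB r3<-Add1  regs: r0:Mul2,r1:1,r2:3,r3:Add1,r4:4
  c4: stall  regs: r0:Mul2,r1:1,r2:3,r3:Add1,r4:4
  c5: stall  regs: r0:Mul2,r1:1,r2:3,r3:Add1,r4:4
  c6: CDB Mul1=2; issue MUL r2<-Mul1  regs: r0:Mul2,r1:1,r2:Mul1,r3:Add1,r4:4
  c7: CDB Mul2=16; issue SUB r0<-Add2  regs: r0:Add2,r1:1,r2:Mul1,r3:Add1,r4:4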